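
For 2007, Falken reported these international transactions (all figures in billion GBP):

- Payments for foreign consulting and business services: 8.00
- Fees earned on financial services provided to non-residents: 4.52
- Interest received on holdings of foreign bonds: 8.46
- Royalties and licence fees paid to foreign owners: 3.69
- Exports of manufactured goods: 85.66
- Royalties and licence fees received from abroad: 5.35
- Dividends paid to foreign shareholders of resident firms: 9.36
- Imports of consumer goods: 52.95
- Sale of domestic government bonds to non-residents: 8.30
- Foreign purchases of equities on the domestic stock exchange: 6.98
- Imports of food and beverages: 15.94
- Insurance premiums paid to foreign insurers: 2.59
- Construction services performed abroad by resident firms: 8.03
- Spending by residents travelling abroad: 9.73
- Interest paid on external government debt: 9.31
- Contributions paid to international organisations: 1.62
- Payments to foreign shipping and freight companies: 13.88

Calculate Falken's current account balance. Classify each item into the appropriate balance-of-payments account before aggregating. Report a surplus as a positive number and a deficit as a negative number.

Goods: 85.66 - 52.95 - 15.94 = 16.77
Services: -13.88 + 4.52 + 5.35 - 2.59 - 8.00 + 8.03 - 3.69 - 9.73 = -19.99
Primary income: 8.46 - 9.36 - 9.31 = -10.21
Secondary income: -1.62
Current account = 16.77 + (-19.99) + (-10.21) + (-1.62) = -15.05
(Excluded from the current account — financial account: sale of domestic government bonds to non-residents 8.30, foreign purchases of equities on the domestic stock exchange 6.98.)

-15.05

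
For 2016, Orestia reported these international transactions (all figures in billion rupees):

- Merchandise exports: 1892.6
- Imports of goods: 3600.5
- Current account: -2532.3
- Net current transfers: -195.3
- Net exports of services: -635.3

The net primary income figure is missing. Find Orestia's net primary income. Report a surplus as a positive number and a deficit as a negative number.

6.2

Current account = goods balance + services balance + net primary income + net secondary income
Sum of the known components = -2538.5
Net primary income = CA - (known components) = -2532.3 - (-2538.5) = 6.2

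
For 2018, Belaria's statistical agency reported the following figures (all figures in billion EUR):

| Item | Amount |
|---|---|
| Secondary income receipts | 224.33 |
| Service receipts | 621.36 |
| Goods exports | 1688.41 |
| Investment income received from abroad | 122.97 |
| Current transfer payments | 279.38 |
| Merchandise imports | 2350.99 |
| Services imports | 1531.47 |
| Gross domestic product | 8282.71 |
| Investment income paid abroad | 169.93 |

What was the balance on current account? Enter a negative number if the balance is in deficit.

Goods balance = 1688.41 - 2350.99 = -662.58
Services balance = 621.36 - 1531.47 = -910.11
Trade balance (goods + services) = -662.58 + (-910.11) = -1572.69
Net primary income = 122.97 - 169.93 = -46.96
Net secondary income = 224.33 - 279.38 = -55.05
Current account = -1572.69 + (-46.96) + (-55.05) = -1674.70

-1674.70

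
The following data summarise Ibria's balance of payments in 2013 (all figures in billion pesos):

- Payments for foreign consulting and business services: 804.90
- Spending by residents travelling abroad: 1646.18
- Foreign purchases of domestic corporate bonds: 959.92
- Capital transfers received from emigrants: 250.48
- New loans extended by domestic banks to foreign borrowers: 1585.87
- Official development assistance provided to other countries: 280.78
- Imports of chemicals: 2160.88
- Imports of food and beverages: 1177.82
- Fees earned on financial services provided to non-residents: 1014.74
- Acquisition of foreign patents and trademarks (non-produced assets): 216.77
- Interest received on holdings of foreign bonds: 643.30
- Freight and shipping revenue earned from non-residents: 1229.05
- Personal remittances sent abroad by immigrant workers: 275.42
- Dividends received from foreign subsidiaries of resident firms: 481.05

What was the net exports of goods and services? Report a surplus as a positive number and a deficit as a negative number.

Goods: -2160.88 - 1177.82 = -3338.70
Services: 1229.05 - 1646.18 - 804.90 + 1014.74 = -207.29
Trade balance = -3338.70 + (-207.29) = -3545.99
(Excluded from the trade balance — financial account: foreign purchases of domestic corporate bonds 959.92, new loans extended by domestic banks to foreign borrowers 1585.87; capital account: capital transfers received from emigrants 250.48, acquisition of foreign patents and trademarks (non-produced assets) 216.77; secondary income: official development assistance provided to other countries 280.78, personal remittances sent abroad by immigrant workers 275.42; primary income: interest received on holdings of foreign bonds 643.30, dividends received from foreign subsidiaries of resident firms 481.05.)

-3545.99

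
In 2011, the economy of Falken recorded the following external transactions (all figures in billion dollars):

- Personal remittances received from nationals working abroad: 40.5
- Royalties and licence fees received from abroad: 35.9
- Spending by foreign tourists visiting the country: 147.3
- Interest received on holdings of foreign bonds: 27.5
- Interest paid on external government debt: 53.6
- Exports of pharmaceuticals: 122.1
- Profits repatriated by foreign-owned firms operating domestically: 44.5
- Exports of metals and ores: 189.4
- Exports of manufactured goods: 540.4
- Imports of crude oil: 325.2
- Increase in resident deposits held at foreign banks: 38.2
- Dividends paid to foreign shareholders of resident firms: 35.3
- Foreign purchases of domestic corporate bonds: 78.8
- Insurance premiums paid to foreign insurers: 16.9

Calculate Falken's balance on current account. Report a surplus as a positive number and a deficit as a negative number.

Goods: 540.4 - 325.2 + 189.4 + 122.1 = 526.7
Services: 35.9 - 16.9 + 147.3 = 166.3
Primary income: -35.3 - 53.6 + 27.5 - 44.5 = -105.9
Secondary income: 40.5
Current account = 526.7 + 166.3 + (-105.9) + 40.5 = 627.6
(Excluded from the current account — financial account: increase in resident deposits held at foreign banks 38.2, foreign purchases of domestic corporate bonds 78.8.)

627.6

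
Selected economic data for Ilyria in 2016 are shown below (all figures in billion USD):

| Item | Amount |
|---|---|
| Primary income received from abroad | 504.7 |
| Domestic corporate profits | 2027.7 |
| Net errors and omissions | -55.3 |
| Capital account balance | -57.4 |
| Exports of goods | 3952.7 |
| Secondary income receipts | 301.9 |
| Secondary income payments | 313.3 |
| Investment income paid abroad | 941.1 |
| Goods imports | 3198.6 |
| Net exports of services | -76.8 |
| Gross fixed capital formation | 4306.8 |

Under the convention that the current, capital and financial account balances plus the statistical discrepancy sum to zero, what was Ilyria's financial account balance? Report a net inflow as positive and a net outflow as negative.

Goods balance = 3952.7 - 3198.6 = 754.1
Services balance = -76.8
Trade balance (goods + services) = 754.1 + (-76.8) = 677.3
Net primary income = 504.7 - 941.1 = -436.4
Net secondary income = 301.9 - 313.3 = -11.4
Current account = 677.3 + (-436.4) + (-11.4) = 229.5
Financial account = -(229.5 + (-57.4) + (-55.3)) = -116.8

-116.8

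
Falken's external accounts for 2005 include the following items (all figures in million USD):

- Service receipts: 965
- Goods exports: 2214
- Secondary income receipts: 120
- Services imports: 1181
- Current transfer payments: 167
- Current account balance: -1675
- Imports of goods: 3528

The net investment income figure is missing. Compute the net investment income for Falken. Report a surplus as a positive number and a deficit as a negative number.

-98

Current account = goods balance + services balance + net primary income + net secondary income
Sum of the known components = -1577
Net investment income = CA - (known components) = -1675 - (-1577) = -98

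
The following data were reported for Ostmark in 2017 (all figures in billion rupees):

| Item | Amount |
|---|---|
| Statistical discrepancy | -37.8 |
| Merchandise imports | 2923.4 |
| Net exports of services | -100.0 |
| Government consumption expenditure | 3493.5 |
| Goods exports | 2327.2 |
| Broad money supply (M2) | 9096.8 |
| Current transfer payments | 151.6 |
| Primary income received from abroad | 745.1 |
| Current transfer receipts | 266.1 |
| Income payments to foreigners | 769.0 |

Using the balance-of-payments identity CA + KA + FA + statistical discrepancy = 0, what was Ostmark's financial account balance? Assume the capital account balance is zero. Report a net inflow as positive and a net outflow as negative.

643.4

Goods balance = 2327.2 - 2923.4 = -596.2
Services balance = -100.0
Trade balance (goods + services) = -596.2 + (-100.0) = -696.2
Net primary income = 745.1 - 769.0 = -23.9
Net secondary income = 266.1 - 151.6 = 114.5
Current account = -696.2 + (-23.9) + 114.5 = -605.6
Financial account = -(-605.6 + (-37.8)) = 643.4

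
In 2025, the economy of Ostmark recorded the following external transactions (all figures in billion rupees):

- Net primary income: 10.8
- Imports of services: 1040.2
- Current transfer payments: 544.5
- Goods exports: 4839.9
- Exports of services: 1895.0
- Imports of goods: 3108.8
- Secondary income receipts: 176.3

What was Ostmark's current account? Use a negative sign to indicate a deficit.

2228.5

Goods balance = 4839.9 - 3108.8 = 1731.1
Services balance = 1895.0 - 1040.2 = 854.8
Trade balance (goods + services) = 1731.1 + 854.8 = 2585.9
Net primary income = 10.8
Net secondary income = 176.3 - 544.5 = -368.2
Current account = 2585.9 + 10.8 + (-368.2) = 2228.5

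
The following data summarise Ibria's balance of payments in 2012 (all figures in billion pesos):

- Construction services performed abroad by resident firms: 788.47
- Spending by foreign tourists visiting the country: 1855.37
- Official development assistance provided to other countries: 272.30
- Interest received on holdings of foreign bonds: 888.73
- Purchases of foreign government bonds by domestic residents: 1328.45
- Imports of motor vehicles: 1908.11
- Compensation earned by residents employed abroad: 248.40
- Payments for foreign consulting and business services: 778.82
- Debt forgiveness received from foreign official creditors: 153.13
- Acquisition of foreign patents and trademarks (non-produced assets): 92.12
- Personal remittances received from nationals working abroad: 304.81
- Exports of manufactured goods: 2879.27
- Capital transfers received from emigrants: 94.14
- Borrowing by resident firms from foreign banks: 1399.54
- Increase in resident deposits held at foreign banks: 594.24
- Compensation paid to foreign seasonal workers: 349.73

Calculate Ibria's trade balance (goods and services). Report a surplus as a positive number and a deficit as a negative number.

Goods: 2879.27 - 1908.11 = 971.16
Services: 788.47 - 778.82 + 1855.37 = 1865.02
Trade balance = 971.16 + 1865.02 = 2836.18
(Excluded from the trade balance — secondary income: official development assistance provided to other countries 272.30, personal remittances received from nationals working abroad 304.81; primary income: interest received on holdings of foreign bonds 888.73, compensation earned by residents employed abroad 248.40, compensation paid to foreign seasonal workers 349.73; financial account: purchases of foreign government bonds by domestic residents 1328.45, borrowing by resident firms from foreign banks 1399.54, increase in resident deposits held at foreign banks 594.24; capital account: debt forgiveness received from foreign official creditors 153.13, acquisition of foreign patents and trademarks (non-produced assets) 92.12, capital transfers received from emigrants 94.14.)

2836.18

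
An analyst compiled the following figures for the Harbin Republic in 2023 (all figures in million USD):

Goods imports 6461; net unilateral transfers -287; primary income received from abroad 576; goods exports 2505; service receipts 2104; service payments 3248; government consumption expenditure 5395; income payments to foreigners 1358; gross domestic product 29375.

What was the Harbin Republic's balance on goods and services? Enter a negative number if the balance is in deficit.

Goods balance = 2505 - 6461 = -3956
Services balance = 2104 - 3248 = -1144
Trade balance (goods + services) = -3956 + (-1144) = -5100

-5100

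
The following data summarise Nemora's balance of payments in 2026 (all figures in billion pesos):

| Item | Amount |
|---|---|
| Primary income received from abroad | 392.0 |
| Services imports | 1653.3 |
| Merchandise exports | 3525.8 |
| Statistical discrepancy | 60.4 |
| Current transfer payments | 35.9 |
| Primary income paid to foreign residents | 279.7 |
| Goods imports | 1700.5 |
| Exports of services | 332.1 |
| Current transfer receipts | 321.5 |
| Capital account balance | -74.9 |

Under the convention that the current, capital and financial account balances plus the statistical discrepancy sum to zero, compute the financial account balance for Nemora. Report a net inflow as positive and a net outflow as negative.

-887.5

Goods balance = 3525.8 - 1700.5 = 1825.3
Services balance = 332.1 - 1653.3 = -1321.2
Trade balance (goods + services) = 1825.3 + (-1321.2) = 504.1
Net primary income = 392.0 - 279.7 = 112.3
Net secondary income = 321.5 - 35.9 = 285.6
Current account = 504.1 + 112.3 + 285.6 = 902.0
Financial account = -(902.0 + (-74.9) + 60.4) = -887.5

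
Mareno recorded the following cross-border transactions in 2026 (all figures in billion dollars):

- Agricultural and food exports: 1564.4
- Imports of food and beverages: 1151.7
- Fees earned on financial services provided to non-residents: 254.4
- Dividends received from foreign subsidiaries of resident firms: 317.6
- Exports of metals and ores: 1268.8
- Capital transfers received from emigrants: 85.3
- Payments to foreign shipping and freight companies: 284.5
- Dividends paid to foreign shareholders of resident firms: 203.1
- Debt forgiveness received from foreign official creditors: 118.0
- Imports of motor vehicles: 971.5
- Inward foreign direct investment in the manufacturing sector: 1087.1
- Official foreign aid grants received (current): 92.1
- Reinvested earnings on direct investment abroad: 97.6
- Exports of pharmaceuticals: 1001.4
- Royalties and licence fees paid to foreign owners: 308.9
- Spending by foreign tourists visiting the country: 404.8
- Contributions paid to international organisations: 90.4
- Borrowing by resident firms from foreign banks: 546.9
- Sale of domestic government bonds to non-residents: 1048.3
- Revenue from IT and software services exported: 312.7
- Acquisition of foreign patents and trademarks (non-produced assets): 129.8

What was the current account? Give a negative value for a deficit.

Goods: 1268.8 + 1001.4 - 1151.7 + 1564.4 - 971.5 = 1711.4
Services: 404.8 - 308.9 + 312.7 - 284.5 + 254.4 = 378.5
Primary income: -203.1 + 97.6 + 317.6 = 212.1
Secondary income: 92.1 - 90.4 = 1.7
Current account = 1711.4 + 378.5 + 212.1 + 1.7 = 2303.7
(Excluded from the current account — capital account: capital transfers received from emigrants 85.3, debt forgiveness received from foreign official creditors 118.0, acquisition of foreign patents and trademarks (non-produced assets) 129.8; financial account: inward foreign direct investment in the manufacturing sector 1087.1, borrowing by resident firms from foreign banks 546.9, sale of domestic government bonds to non-residents 1048.3.)

2303.7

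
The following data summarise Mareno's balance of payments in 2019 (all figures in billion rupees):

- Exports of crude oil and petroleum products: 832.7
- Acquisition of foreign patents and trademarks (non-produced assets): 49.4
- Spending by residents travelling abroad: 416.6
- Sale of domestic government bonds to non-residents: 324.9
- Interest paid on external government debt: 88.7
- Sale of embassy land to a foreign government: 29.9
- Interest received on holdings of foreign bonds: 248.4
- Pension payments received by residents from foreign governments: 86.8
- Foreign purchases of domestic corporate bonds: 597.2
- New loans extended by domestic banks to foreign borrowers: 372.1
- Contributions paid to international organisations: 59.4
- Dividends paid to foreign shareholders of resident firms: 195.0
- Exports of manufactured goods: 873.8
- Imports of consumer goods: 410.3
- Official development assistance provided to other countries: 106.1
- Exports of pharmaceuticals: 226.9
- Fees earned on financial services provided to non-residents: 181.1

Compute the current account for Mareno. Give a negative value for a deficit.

Goods: 226.9 - 410.3 + 873.8 + 832.7 = 1523.1
Services: 181.1 - 416.6 = -235.5
Primary income: -88.7 - 195.0 + 248.4 = -35.3
Secondary income: 86.8 - 59.4 - 106.1 = -78.7
Current account = 1523.1 + (-235.5) + (-35.3) + (-78.7) = 1173.6
(Excluded from the current account — capital account: acquisition of foreign patents and trademarks (non-produced assets) 49.4, sale of embassy land to a foreign government 29.9; financial account: sale of domestic government bonds to non-residents 324.9, foreign purchases of domestic corporate bonds 597.2, new loans extended by domestic banks to foreign borrowers 372.1.)

1173.6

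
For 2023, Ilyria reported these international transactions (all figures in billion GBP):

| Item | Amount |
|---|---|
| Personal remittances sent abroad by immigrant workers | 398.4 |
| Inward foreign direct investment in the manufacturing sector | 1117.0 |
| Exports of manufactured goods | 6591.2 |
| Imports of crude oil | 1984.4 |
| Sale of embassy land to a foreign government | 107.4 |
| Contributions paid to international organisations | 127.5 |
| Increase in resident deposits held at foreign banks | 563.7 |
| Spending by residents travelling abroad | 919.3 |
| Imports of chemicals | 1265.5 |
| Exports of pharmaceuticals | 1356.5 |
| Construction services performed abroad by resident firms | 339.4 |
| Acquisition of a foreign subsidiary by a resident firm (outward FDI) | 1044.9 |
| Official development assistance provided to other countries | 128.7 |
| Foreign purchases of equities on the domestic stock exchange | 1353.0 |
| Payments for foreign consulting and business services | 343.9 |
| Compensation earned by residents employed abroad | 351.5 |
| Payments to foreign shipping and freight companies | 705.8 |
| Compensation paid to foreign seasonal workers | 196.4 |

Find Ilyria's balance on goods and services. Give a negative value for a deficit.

Goods: 6591.2 - 1984.4 - 1265.5 + 1356.5 = 4697.8
Services: -343.9 - 705.8 - 919.3 + 339.4 = -1629.6
Trade balance = 4697.8 + (-1629.6) = 3068.2
(Excluded from the trade balance — secondary income: personal remittances sent abroad by immigrant workers 398.4, contributions paid to international organisations 127.5, official development assistance provided to other countries 128.7; financial account: inward foreign direct investment in the manufacturing sector 1117.0, increase in resident deposits held at foreign banks 563.7, acquisition of a foreign subsidiary by a resident firm (outward FDI) 1044.9, foreign purchases of equities on the domestic stock exchange 1353.0; capital account: sale of embassy land to a foreign government 107.4; primary income: compensation earned by residents employed abroad 351.5, compensation paid to foreign seasonal workers 196.4.)

3068.2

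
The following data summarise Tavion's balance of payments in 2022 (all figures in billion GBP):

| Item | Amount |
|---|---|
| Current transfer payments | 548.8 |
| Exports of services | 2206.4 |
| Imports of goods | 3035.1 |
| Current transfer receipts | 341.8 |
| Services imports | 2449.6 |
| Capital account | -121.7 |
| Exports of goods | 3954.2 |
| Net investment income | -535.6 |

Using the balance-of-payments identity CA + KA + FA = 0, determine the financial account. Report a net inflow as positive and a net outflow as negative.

188.4

Goods balance = 3954.2 - 3035.1 = 919.1
Services balance = 2206.4 - 2449.6 = -243.2
Trade balance (goods + services) = 919.1 + (-243.2) = 675.9
Net primary income = -535.6
Net secondary income = 341.8 - 548.8 = -207.0
Current account = 675.9 + (-535.6) + (-207.0) = -66.7
Financial account = -(-66.7 + (-121.7)) = 188.4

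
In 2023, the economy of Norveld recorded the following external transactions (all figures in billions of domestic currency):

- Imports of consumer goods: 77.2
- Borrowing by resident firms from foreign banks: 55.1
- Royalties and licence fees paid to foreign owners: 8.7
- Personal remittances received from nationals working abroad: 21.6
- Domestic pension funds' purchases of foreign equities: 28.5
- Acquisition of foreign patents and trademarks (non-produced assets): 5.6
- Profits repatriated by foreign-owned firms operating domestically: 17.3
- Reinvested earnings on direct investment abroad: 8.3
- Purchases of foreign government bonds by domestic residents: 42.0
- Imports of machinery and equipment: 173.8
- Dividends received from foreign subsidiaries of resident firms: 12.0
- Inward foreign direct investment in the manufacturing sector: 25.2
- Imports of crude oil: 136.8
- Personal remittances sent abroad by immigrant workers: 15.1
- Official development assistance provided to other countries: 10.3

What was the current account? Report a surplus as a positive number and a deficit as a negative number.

Goods: -173.8 - 77.2 - 136.8 = -387.8
Services: -8.7
Primary income: 8.3 - 17.3 + 12.0 = 3.0
Secondary income: -15.1 + 21.6 - 10.3 = -3.8
Current account = (-387.8) + (-8.7) + 3.0 + (-3.8) = -397.3
(Excluded from the current account — financial account: borrowing by resident firms from foreign banks 55.1, domestic pension funds' purchases of foreign equities 28.5, purchases of foreign government bonds by domestic residents 42.0, inward foreign direct investment in the manufacturing sector 25.2; capital account: acquisition of foreign patents and trademarks (non-produced assets) 5.6.)

-397.3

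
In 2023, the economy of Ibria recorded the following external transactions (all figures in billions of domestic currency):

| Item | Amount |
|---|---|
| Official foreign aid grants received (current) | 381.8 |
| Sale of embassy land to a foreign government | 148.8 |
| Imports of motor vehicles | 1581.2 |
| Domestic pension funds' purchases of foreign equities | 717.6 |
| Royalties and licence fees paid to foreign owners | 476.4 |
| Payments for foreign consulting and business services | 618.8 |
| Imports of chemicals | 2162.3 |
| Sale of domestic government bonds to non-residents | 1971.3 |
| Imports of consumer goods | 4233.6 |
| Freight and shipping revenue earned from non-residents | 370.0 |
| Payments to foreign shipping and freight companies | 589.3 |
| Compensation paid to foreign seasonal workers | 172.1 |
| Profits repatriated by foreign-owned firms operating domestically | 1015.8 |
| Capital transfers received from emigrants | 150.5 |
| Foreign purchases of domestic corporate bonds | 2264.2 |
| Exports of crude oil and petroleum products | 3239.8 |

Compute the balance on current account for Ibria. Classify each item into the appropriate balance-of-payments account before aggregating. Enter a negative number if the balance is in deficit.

-6857.9

Goods: -4233.6 + 3239.8 - 1581.2 - 2162.3 = -4737.3
Services: -476.4 - 589.3 - 618.8 + 370.0 = -1314.5
Primary income: -1015.8 - 172.1 = -1187.9
Secondary income: 381.8
Current account = (-4737.3) + (-1314.5) + (-1187.9) + 381.8 = -6857.9
(Excluded from the current account — capital account: sale of embassy land to a foreign government 148.8, capital transfers received from emigrants 150.5; financial account: domestic pension funds' purchases of foreign equities 717.6, sale of domestic government bonds to non-residents 1971.3, foreign purchases of domestic corporate bonds 2264.2.)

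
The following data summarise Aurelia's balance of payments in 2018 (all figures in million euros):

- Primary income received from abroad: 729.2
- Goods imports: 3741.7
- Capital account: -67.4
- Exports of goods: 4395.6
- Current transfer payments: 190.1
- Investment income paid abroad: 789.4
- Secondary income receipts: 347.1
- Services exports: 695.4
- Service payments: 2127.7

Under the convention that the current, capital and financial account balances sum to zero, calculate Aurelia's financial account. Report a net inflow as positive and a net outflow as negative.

749.0

Goods balance = 4395.6 - 3741.7 = 653.9
Services balance = 695.4 - 2127.7 = -1432.3
Trade balance (goods + services) = 653.9 + (-1432.3) = -778.4
Net primary income = 729.2 - 789.4 = -60.2
Net secondary income = 347.1 - 190.1 = 157.0
Current account = -778.4 + (-60.2) + 157.0 = -681.6
Financial account = -(-681.6 + (-67.4)) = 749.0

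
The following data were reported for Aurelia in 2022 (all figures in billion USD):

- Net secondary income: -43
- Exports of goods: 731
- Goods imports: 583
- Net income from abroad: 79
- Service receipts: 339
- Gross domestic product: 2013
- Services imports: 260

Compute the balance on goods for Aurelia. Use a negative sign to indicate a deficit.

Goods balance = 731 - 583 = 148

148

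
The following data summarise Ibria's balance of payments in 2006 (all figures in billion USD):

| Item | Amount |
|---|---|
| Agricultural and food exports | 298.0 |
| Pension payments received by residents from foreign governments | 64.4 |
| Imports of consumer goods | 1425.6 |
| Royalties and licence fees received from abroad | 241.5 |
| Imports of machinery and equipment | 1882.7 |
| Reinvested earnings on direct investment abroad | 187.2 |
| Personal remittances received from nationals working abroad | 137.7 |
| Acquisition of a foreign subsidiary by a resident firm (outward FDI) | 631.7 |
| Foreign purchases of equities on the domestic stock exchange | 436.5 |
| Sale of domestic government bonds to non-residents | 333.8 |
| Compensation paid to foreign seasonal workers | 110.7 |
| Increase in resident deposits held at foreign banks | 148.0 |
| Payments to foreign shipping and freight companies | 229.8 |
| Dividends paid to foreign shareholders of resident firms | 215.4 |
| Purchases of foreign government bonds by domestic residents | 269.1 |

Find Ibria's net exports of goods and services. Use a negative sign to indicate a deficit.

Goods: 298.0 - 1425.6 - 1882.7 = -3010.3
Services: -229.8 + 241.5 = 11.7
Trade balance = -3010.3 + 11.7 = -2998.6
(Excluded from the trade balance — secondary income: pension payments received by residents from foreign governments 64.4, personal remittances received from nationals working abroad 137.7; primary income: reinvested earnings on direct investment abroad 187.2, compensation paid to foreign seasonal workers 110.7, dividends paid to foreign shareholders of resident firms 215.4; financial account: acquisition of a foreign subsidiary by a resident firm (outward FDI) 631.7, foreign purchases of equities on the domestic stock exchange 436.5, sale of domestic government bonds to non-residents 333.8, increase in resident deposits held at foreign banks 148.0, purchases of foreign government bonds by domestic residents 269.1.)

-2998.6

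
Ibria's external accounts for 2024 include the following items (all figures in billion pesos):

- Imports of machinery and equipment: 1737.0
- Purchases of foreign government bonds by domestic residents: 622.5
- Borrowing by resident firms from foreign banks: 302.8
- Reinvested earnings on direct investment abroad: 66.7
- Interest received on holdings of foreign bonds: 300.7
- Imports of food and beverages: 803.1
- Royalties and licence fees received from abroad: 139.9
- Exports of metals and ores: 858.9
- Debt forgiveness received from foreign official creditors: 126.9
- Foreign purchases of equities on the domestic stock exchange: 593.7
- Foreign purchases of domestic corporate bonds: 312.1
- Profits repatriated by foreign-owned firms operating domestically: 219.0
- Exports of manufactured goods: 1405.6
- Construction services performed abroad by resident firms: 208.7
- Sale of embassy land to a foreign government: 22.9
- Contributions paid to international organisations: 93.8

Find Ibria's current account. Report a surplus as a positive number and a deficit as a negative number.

127.6

Goods: -1737.0 + 1405.6 + 858.9 - 803.1 = -275.6
Services: 139.9 + 208.7 = 348.6
Primary income: 66.7 + 300.7 - 219.0 = 148.4
Secondary income: -93.8
Current account = (-275.6) + 348.6 + 148.4 + (-93.8) = 127.6
(Excluded from the current account — financial account: purchases of foreign government bonds by domestic residents 622.5, borrowing by resident firms from foreign banks 302.8, foreign purchases of equities on the domestic stock exchange 593.7, foreign purchases of domestic corporate bonds 312.1; capital account: debt forgiveness received from foreign official creditors 126.9, sale of embassy land to a foreign government 22.9.)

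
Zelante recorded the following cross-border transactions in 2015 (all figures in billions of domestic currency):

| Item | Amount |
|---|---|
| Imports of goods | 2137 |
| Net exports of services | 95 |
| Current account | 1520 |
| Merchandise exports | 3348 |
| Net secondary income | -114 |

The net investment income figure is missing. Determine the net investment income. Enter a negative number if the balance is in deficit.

Current account = goods balance + services balance + net primary income + net secondary income
Sum of the known components = 1192
Net investment income = CA - (known components) = 1520 - 1192 = 328

328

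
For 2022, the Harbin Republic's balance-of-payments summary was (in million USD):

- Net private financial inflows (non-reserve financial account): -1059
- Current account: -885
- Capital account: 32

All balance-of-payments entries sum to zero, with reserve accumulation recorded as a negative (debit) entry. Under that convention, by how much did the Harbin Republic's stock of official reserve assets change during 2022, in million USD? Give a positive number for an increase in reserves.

Official reserve transactions balance = -((-885) + 32 + (-1059)) = 1912
An accumulation of reserves is recorded as a debit (negative entry), so the change in the stock of reserves is the negative of that balance.
Change in official reserves = -(1912) = -1912

-1912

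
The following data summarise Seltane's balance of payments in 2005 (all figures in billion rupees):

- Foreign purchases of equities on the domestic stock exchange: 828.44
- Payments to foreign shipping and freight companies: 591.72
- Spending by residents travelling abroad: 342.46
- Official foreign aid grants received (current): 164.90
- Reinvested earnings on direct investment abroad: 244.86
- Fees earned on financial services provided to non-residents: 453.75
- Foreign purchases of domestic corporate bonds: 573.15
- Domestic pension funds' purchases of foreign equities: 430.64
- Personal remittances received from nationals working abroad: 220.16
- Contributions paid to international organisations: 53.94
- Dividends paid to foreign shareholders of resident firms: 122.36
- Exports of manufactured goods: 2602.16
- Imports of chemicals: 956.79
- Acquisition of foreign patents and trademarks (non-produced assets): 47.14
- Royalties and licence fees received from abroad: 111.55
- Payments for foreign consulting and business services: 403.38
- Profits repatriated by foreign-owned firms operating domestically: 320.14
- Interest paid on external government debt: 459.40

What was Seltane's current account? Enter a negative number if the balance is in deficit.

547.19

Goods: -956.79 + 2602.16 = 1645.37
Services: 453.75 - 591.72 - 403.38 - 342.46 + 111.55 = -772.26
Primary income: -122.36 - 459.40 - 320.14 + 244.86 = -657.04
Secondary income: -53.94 + 220.16 + 164.90 = 331.12
Current account = 1645.37 + (-772.26) + (-657.04) + 331.12 = 547.19
(Excluded from the current account — financial account: foreign purchases of equities on the domestic stock exchange 828.44, foreign purchases of domestic corporate bonds 573.15, domestic pension funds' purchases of foreign equities 430.64; capital account: acquisition of foreign patents and trademarks (non-produced assets) 47.14.)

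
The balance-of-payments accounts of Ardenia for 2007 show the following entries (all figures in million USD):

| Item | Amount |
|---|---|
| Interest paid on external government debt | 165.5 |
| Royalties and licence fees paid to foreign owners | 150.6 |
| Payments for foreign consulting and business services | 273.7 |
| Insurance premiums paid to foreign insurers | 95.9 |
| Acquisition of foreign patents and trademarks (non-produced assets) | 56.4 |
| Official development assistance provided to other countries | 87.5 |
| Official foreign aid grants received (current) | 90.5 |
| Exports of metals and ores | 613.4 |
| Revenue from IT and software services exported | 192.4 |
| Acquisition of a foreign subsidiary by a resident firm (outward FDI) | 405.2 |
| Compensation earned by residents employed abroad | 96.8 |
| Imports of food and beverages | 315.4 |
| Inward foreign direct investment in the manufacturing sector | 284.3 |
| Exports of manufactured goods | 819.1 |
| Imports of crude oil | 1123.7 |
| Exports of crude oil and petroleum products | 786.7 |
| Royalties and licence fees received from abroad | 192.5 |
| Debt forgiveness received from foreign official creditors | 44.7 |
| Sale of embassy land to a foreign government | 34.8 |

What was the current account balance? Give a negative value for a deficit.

579.1

Goods: 613.4 - 1123.7 + 819.1 + 786.7 - 315.4 = 780.1
Services: -150.6 - 95.9 + 192.5 + 192.4 - 273.7 = -135.3
Primary income: 96.8 - 165.5 = -68.7
Secondary income: -87.5 + 90.5 = 3.0
Current account = 780.1 + (-135.3) + (-68.7) + 3.0 = 579.1
(Excluded from the current account — capital account: acquisition of foreign patents and trademarks (non-produced assets) 56.4, debt forgiveness received from foreign official creditors 44.7, sale of embassy land to a foreign government 34.8; financial account: acquisition of a foreign subsidiary by a resident firm (outward FDI) 405.2, inward foreign direct investment in the manufacturing sector 284.3.)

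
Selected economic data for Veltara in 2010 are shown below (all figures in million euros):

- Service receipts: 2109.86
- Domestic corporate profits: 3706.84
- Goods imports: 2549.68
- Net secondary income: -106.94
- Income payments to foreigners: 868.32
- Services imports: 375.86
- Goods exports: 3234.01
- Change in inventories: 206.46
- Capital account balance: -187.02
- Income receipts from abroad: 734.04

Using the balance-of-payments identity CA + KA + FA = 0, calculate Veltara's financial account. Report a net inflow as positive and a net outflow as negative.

-1990.09

Goods balance = 3234.01 - 2549.68 = 684.33
Services balance = 2109.86 - 375.86 = 1734.00
Trade balance (goods + services) = 684.33 + 1734.00 = 2418.33
Net primary income = 734.04 - 868.32 = -134.28
Net secondary income = -106.94
Current account = 2418.33 + (-134.28) + (-106.94) = 2177.11
Financial account = -(2177.11 + (-187.02)) = -1990.09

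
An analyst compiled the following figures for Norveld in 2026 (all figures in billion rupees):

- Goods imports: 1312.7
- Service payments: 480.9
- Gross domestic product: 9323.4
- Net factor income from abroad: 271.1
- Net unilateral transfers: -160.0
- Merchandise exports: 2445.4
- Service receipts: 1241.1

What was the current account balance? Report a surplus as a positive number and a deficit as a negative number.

2004.0

Goods balance = 2445.4 - 1312.7 = 1132.7
Services balance = 1241.1 - 480.9 = 760.2
Trade balance (goods + services) = 1132.7 + 760.2 = 1892.9
Net primary income = 271.1
Net secondary income = -160.0
Current account = 1892.9 + 271.1 + (-160.0) = 2004.0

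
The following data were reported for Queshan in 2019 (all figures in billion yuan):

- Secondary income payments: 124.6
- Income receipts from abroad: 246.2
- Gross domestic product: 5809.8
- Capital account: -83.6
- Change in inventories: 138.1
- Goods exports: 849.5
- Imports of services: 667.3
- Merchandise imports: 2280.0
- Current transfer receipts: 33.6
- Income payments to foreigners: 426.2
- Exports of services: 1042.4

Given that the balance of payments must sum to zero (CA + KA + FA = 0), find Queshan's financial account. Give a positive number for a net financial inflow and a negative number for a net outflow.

Goods balance = 849.5 - 2280.0 = -1430.5
Services balance = 1042.4 - 667.3 = 375.1
Trade balance (goods + services) = -1430.5 + 375.1 = -1055.4
Net primary income = 246.2 - 426.2 = -180.0
Net secondary income = 33.6 - 124.6 = -91.0
Current account = -1055.4 + (-180.0) + (-91.0) = -1326.4
Financial account = -(-1326.4 + (-83.6)) = 1410.0

1410.0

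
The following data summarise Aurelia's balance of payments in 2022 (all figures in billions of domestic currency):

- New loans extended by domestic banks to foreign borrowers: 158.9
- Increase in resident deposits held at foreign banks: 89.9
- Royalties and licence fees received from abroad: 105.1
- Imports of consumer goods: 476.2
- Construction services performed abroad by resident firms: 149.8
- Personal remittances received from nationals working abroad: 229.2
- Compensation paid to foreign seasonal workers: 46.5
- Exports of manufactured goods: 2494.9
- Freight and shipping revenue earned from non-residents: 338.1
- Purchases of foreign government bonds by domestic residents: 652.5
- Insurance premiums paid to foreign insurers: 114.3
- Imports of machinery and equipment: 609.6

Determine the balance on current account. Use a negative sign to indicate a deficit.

2070.5

Goods: -476.2 + 2494.9 - 609.6 = 1409.1
Services: 149.8 - 114.3 + 105.1 + 338.1 = 478.7
Primary income: -46.5
Secondary income: 229.2
Current account = 1409.1 + 478.7 + (-46.5) + 229.2 = 2070.5
(Excluded from the current account — financial account: new loans extended by domestic banks to foreign borrowers 158.9, increase in resident deposits held at foreign banks 89.9, purchases of foreign government bonds by domestic residents 652.5.)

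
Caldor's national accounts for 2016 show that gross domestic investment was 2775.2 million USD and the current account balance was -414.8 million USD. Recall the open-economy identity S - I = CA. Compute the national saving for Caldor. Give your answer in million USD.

2360.4

S = I + CA = 2775.2 + (-414.8) = 2360.4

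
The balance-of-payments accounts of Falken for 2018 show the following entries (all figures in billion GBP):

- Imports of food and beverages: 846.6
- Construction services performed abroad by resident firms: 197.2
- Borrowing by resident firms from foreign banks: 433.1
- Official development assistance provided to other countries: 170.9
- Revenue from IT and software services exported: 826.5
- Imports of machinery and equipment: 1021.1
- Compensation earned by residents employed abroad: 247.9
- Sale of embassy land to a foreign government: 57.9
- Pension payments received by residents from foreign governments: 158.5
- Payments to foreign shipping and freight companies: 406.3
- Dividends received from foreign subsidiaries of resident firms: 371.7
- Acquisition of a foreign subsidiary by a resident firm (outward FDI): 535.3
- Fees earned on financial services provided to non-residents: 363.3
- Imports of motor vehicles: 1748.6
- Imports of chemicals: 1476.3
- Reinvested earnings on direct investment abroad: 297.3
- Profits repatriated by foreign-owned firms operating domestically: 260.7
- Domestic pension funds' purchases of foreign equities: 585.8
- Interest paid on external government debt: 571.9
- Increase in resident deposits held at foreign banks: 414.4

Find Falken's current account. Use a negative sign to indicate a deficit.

-4040.0

Goods: -846.6 - 1748.6 - 1021.1 - 1476.3 = -5092.6
Services: -406.3 + 363.3 + 826.5 + 197.2 = 980.7
Primary income: 371.7 + 297.3 + 247.9 - 260.7 - 571.9 = 84.3
Secondary income: 158.5 - 170.9 = -12.4
Current account = (-5092.6) + 980.7 + 84.3 + (-12.4) = -4040.0
(Excluded from the current account — financial account: borrowing by resident firms from foreign banks 433.1, acquisition of a foreign subsidiary by a resident firm (outward FDI) 535.3, domestic pension funds' purchases of foreign equities 585.8, increase in resident deposits held at foreign banks 414.4; capital account: sale of embassy land to a foreign government 57.9.)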